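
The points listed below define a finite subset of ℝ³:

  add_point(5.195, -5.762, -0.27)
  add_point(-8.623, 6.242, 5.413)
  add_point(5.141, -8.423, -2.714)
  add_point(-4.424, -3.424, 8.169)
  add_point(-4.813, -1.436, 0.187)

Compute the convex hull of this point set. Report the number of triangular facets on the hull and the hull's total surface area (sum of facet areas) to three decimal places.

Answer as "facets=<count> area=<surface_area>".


facets=6 area=237.596

Extreme-point indices: [0, 1, 2, 3, 4] — 5 of 5 on the boundary.

Facet areas (half cross-product norm):
  f1: (p3, p0, p1) → 68.0063
  f2: (p2, p0, p1) → 26.2845
  f3: (p2, p3, p0) → 19.4695
  f4: (p4, p3, p1) → 39.4049
  f5: (p4, p2, p1) → 33.0217
  f6: (p4, p2, p3) → 51.4092
Σ area = 237.596

Euler characteristic 5−9+6 = 2 ✓


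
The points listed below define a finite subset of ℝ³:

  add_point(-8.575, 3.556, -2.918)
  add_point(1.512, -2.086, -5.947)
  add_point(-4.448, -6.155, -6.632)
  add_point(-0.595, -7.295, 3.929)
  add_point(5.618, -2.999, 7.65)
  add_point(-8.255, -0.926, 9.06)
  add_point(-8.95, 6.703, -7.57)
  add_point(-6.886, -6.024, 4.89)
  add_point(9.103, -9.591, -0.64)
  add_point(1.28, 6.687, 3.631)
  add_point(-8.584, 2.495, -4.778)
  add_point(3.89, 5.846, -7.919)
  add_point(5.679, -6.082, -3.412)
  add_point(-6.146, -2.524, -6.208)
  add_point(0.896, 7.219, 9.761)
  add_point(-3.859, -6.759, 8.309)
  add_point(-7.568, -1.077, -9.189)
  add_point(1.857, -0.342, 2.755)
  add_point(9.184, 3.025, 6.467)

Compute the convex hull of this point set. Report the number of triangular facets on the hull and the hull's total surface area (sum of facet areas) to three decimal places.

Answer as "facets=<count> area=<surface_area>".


Extreme-point indices: [2, 4, 5, 6, 7, 8, 10, 11, 12, 14, 15, 16, 18] — 13 of 19 on the boundary.

Facet areas (half cross-product norm):
  f1: (p11, p8, p18) → 107.7498
  f2: (p11, p14, p6) → 113.4713
  f3: (p11, p14, p18) → 76.6941
  f4: (p2, p7, p8) → 87.7880
  f5: (p5, p14, p6) → 110.1496
  f6: (p10, p5, p6) → 24.4277
  f7: (p10, p5, p7) → 43.6314
  f8: (p16, p11, p6) → 50.3932
  f9: (p16, p2, p11) → 43.5620
  f10: (p16, p10, p6) → 14.5158
  f11: (p16, p2, p7) → 36.6922
  f12: (p16, p10, p7) → 37.1029
  f13: (p12, p11, p8) → 20.0118
  f14: (p12, p2, p8) → 20.6366
  f15: (p12, p2, p11) → 66.5471
  f16: (p4, p14, p18) → 34.7448
  f17: (p4, p8, p18) → 38.6040
  f18: (p15, p5, p14) → 44.8799
  f19: (p15, p4, p14) → 58.3774
  f20: (p15, p5, p7) → 15.2278
  f21: (p15, p7, p8) → 36.6199
  f22: (p15, p4, p8) → 56.5459
Σ area = 1138.373

Check V−E+F: 13 − 33 + 22 = 2.

facets=22 area=1138.373


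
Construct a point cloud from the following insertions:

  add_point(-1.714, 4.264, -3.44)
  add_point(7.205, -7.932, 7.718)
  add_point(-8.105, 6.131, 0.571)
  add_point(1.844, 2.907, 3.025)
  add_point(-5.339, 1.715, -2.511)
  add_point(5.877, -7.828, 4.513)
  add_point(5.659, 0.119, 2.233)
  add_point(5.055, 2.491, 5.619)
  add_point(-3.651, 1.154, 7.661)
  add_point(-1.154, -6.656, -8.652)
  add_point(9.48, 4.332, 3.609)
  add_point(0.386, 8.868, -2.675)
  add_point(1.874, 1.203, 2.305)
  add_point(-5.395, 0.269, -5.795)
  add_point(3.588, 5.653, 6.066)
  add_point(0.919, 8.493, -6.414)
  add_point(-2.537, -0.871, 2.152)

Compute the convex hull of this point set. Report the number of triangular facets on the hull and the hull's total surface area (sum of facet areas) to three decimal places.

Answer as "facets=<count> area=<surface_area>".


10 of the 17 inputs are extreme points: [1, 2, 5, 8, 9, 10, 11, 13, 14, 15].

Per-facet area ½‖(b−a)×(c−a)‖:
  f1: (p15, p9, p10) → 106.1880
  f2: (p8, p9, p1) → 119.7603
  f3: (p5, p1, p10) → 22.0629
  f4: (p5, p9, p10) → 95.1742
  f5: (p5, p9, p1) → 2.8237
  f6: (p11, p15, p2) → 16.2307
  f7: (p11, p15, p10) → 21.0314
  f8: (p13, p15, p2) → 45.0946
  f9: (p13, p15, p9) → 42.3905
  f10: (p13, p8, p2) → 44.1217
  f11: (p13, p8, p9) → 55.4954
  f12: (p14, p1, p10) → 42.6499
  f13: (p14, p8, p1) → 58.4240
  f14: (p14, p11, p10) → 32.0910
  f15: (p14, p8, p2) → 42.2241
  f16: (p14, p11, p2) → 46.4809
Σ area = 792.243

Check V−E+F: 10 − 24 + 16 = 2.

facets=16 area=792.243


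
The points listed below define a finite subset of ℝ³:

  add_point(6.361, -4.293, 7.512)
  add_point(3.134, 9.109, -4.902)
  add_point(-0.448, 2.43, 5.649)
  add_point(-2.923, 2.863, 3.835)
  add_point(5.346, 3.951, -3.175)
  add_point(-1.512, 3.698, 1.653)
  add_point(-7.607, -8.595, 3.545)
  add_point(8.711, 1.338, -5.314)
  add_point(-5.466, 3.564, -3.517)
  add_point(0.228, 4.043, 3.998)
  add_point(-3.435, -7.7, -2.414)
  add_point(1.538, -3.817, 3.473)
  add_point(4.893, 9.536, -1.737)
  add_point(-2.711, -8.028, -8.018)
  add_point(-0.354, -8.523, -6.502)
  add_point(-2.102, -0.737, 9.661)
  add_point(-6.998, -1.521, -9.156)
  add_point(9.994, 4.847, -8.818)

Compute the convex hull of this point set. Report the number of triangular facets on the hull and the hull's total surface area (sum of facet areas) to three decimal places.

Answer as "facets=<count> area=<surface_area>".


Points on the hull: [0, 1, 3, 6, 7, 8, 9, 12, 13, 14, 15, 16, 17] (13 of 18).

Facet areas (half cross-product norm):
  f1: (p0, p12, p17) → 82.6597
  f2: (p14, p0, p6) → 88.6040
  f3: (p8, p16, p6) → 53.6166
  f4: (p15, p0, p6) → 53.5648
  f5: (p15, p0, p12) → 75.9160
  f6: (p13, p16, p17) → 69.6714
  f7: (p13, p14, p17) → 23.2109
  f8: (p13, p16, p6) → 49.4491
  f9: (p13, p14, p6) → 17.6086
  f10: (p7, p0, p17) → 13.2993
  f11: (p7, p14, p17) → 27.2693
  f12: (p7, p14, p0) → 90.3955
  f13: (p1, p8, p12) → 17.6460
  f14: (p1, p8, p16) → 36.3023
  f15: (p1, p12, p17) → 16.3272
  f16: (p1, p16, p17) → 68.5090
  f17: (p3, p8, p12) → 43.8009
  f18: (p3, p8, p6) → 48.2631
  f19: (p3, p15, p6) → 38.7893
  f20: (p9, p15, p12) → 8.2815
  f21: (p9, p3, p12) → 11.7544
  f22: (p9, p3, p15) → 11.6123
Σ area = 946.551

Euler characteristic 13−33+22 = 2 ✓

facets=22 area=946.551


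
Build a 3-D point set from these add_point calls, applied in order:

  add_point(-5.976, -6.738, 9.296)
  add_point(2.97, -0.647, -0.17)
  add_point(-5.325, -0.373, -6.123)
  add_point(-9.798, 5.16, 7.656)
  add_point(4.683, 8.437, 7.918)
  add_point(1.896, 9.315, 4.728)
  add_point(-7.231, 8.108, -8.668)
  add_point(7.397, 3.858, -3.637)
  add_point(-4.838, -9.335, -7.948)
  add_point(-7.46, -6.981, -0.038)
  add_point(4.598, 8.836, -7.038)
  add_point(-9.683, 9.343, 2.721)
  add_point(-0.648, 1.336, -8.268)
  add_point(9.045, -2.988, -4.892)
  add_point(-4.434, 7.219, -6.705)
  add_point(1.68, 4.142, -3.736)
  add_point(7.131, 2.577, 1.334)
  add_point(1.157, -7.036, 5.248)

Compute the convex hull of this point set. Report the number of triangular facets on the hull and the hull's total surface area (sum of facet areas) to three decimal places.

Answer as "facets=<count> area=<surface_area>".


facets=24 area=1237.115

Points on the hull: [0, 3, 4, 5, 6, 7, 8, 9, 10, 11, 12, 13, 16, 17] (14 of 18).

Facet areas (half cross-product norm):
  f1: (p12, p8, p13) → 63.7814
  f2: (p12, p6, p8) → 49.3584
  f3: (p9, p0, p3) → 58.8907
  f4: (p9, p0, p8) → 20.7990
  f5: (p9, p6, p8) → 73.3978
  f6: (p17, p8, p13) → 90.9810
  f7: (p17, p0, p8) → 59.9519
  f8: (p11, p9, p3) → 46.6925
  f9: (p11, p9, p6) → 93.5986
  f10: (p10, p12, p13) → 50.1742
  f11: (p10, p12, p6) → 42.9304
  f12: (p10, p11, p6) → 69.9118
  f13: (p10, p11, p5) → 70.8864
  f14: (p16, p17, p13) → 50.5302
  f15: (p4, p17, p0) → 65.8569
  f16: (p4, p0, p3) → 93.2039
  f17: (p4, p16, p17) → 54.1927
  f18: (p4, p11, p3) → 47.5217
  f19: (p4, p11, p5) → 16.4847
  f20: (p4, p10, p5) → 21.5441
  f21: (p7, p4, p10) → 42.0461
  f22: (p7, p4, p16) → 19.6318
  f23: (p7, p10, p13) → 16.3957
  f24: (p7, p16, p13) → 18.3532
Σ area = 1237.115

Euler: V−E+F = 14−36+24 = 2.


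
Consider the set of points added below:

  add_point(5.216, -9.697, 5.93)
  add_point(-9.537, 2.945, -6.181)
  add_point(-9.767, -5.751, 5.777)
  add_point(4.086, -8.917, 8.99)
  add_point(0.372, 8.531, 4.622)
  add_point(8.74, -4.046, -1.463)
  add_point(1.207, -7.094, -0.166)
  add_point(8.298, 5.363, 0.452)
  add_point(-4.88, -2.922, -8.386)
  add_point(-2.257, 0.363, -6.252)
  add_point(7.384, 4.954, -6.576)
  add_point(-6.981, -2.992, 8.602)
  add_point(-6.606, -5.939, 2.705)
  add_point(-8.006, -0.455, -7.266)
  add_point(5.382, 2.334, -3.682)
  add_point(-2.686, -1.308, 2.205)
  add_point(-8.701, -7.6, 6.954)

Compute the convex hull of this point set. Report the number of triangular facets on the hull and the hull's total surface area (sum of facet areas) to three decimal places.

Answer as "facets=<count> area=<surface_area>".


Points on the hull: [0, 1, 2, 3, 4, 5, 6, 7, 8, 10, 11, 13, 16] (13 of 17).

Triangle areas on the boundary:
  f1: (p11, p3, p4) → 89.2148
  f2: (p11, p1, p2) → 35.4372
  f3: (p11, p1, p4) → 101.2431
  f4: (p16, p11, p2) → 5.8590
  f5: (p16, p11, p3) → 32.3502
  f6: (p0, p3, p5) → 12.4603
  f7: (p0, p16, p3) → 21.3303
  f8: (p13, p1, p2) → 27.5410
  f9: (p13, p1, p8) → 3.5719
  f10: (p13, p16, p2) → 12.7896
  f11: (p13, p16, p8) → 32.9466
  f12: (p10, p8, p5) → 73.2868
  f13: (p10, p1, p8) → 57.2375
  f14: (p10, p1, p4) → 101.2424
  f15: (p6, p8, p5) → 44.0404
  f16: (p6, p0, p5) → 31.0545
  f17: (p6, p16, p8) → 67.4467
  f18: (p6, p0, p16) → 47.2321
  f19: (p7, p10, p5) → 33.0546
  f20: (p7, p10, p4) → 31.6323
  f21: (p7, p3, p5) → 58.5751
  f22: (p7, p3, p4) → 80.6516
Σ area = 1000.198

Check V−E+F: 13 − 33 + 22 = 2.

facets=22 area=1000.198


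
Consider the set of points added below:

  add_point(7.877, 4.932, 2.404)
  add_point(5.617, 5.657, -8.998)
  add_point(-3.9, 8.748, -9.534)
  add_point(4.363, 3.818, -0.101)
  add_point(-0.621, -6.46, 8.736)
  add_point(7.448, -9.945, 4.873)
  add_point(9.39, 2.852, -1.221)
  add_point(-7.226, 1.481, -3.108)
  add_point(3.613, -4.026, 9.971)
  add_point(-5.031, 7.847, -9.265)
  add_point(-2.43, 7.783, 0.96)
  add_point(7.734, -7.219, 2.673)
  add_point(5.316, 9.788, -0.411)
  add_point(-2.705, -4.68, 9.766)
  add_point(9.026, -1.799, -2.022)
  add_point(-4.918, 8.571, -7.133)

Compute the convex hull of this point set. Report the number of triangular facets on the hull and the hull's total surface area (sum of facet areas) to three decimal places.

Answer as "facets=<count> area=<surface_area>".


facets=24 area=867.795

14 of the 16 inputs are extreme points: [0, 1, 2, 4, 5, 6, 7, 8, 9, 10, 12, 13, 14, 15].

Area of each hull facet:
  f1: (p1, p12, p6) → 33.8530
  f2: (p4, p5, p7) → 73.3558
  f3: (p4, p8, p5) → 21.8051
  f4: (p10, p12, p8) → 64.8677
  f5: (p0, p12, p6) → 13.5810
  f6: (p0, p12, p8) → 27.4902
  f7: (p0, p5, p6) → 31.7844
  f8: (p0, p8, p5) → 54.2834
  f9: (p14, p5, p6) → 19.5118
  f10: (p14, p1, p6) → 21.3352
  f11: (p14, p1, p5) → 26.3797
  f12: (p13, p4, p8) → 7.1967
  f13: (p13, p10, p8) → 48.3288
  f14: (p13, p4, p7) → 21.6251
  f15: (p13, p10, p7) → 64.2755
  f16: (p2, p1, p12) → 47.4480
  f17: (p15, p10, p12) → 34.3569
  f18: (p15, p2, p12) → 15.8440
  f19: (p15, p10, p7) → 32.1729
  f20: (p9, p15, p7) → 9.4172
  f21: (p9, p15, p2) → 1.6547
  f22: (p9, p2, p1) → 6.2420
  f23: (p9, p5, p7) → 80.7125
  f24: (p9, p1, p5) → 110.2731
Σ area = 867.795

Check V−E+F: 14 − 36 + 24 = 2.


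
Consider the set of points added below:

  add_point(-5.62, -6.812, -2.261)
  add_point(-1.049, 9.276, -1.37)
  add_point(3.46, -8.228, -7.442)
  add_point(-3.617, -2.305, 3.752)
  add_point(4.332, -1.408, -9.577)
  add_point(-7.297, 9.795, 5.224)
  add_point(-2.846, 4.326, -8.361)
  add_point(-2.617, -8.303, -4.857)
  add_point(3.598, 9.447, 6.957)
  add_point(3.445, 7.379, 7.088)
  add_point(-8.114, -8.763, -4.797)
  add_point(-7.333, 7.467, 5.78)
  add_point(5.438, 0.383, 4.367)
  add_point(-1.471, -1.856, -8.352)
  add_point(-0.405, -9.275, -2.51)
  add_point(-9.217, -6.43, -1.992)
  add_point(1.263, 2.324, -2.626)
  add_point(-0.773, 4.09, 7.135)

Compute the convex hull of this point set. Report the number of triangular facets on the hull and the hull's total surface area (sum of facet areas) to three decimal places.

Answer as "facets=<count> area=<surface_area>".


facets=26 area=881.061

Points on the hull: [1, 2, 3, 4, 5, 6, 8, 9, 10, 11, 12, 13, 14, 15, 17] (15 of 18).

Triangle areas on the boundary:
  f1: (p2, p4, p12) → 50.0803
  f2: (p6, p5, p15) → 103.6502
  f3: (p14, p2, p12) → 41.9811
  f4: (p11, p5, p15) → 13.0722
  f5: (p9, p17, p12) → 19.4698
  f6: (p13, p2, p4) → 20.7270
  f7: (p13, p6, p4) → 18.6537
  f8: (p10, p14, p15) → 15.2674
  f9: (p10, p14, p2) → 23.9629
  f10: (p10, p13, p2) → 40.8005
  f11: (p10, p6, p15) → 26.7378
  f12: (p10, p13, p6) → 27.6653
  f13: (p3, p17, p12) → 29.0998
  f14: (p3, p14, p12) → 46.7657
  f15: (p3, p14, p15) → 38.0762
  f16: (p3, p11, p15) → 45.4371
  f17: (p3, p11, p17) → 29.1456
  f18: (p1, p6, p5) → 35.1435
  f19: (p1, p6, p4) → 38.7417
  f20: (p8, p1, p4) → 65.3917
  f21: (p8, p4, p12) → 62.8767
  f22: (p8, p9, p12) → 4.1772
  f23: (p8, p1, p5) → 41.4021
  f24: (p8, p11, p5) → 13.1924
  f25: (p8, p11, p17) → 25.4209
  f26: (p8, p9, p17) → 4.1222
Σ area = 881.061

Euler characteristic 15−39+26 = 2 ✓


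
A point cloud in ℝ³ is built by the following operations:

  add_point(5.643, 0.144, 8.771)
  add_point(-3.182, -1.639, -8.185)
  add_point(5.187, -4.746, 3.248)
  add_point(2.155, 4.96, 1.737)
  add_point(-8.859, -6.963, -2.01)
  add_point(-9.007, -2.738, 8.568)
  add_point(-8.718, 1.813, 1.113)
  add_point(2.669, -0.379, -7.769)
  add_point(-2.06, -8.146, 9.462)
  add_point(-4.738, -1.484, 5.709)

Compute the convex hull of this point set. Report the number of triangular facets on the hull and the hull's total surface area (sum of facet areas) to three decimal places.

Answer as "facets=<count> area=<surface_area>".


facets=14 area=686.494

9 of the 10 inputs are extreme points: [0, 1, 2, 3, 4, 5, 6, 7, 8].

Facet areas (half cross-product norm):
  f1: (p8, p0, p5) → 50.0008
  f2: (p4, p8, p5) → 49.8839
  f3: (p3, p0, p5) → 65.9971
  f4: (p2, p8, p0) → 36.7505
  f5: (p2, p4, p8) → 66.5732
  f6: (p6, p3, p5) → 49.1193
  f7: (p6, p3, p1) → 60.5927
  f8: (p6, p4, p5) → 39.8422
  f9: (p6, p4, p1) → 44.0714
  f10: (p7, p3, p1) → 32.5165
  f11: (p7, p4, p1) → 23.2239
  f12: (p7, p2, p4) → 81.7735
  f13: (p7, p3, p0) → 46.2540
  f14: (p7, p2, p0) → 39.8945
Σ area = 686.494

Euler: V−E+F = 9−21+14 = 2.


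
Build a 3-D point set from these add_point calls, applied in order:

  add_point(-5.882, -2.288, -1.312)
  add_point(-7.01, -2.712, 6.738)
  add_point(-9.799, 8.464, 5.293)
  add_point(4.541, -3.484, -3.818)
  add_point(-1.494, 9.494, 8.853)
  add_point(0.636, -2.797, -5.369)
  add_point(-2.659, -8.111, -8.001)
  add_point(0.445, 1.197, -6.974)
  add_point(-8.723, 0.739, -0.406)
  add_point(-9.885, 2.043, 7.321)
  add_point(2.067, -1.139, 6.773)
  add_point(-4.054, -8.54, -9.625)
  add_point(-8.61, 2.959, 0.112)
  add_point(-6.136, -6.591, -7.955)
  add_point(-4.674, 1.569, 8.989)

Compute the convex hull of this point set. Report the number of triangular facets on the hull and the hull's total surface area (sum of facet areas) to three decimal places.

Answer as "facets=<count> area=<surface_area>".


Hull vertices (13/15): indices [1, 2, 3, 4, 6, 7, 8, 9, 10, 11, 12, 13, 14].

Triangle areas on the boundary:
  f1: (p10, p4, p3) → 56.9874
  f2: (p2, p4, p9) → 30.6216
  f3: (p6, p11, p3) → 4.4259
  f4: (p6, p10, p3) → 49.5963
  f5: (p6, p1, p11) → 14.6420
  f6: (p6, p1, p10) → 73.4635
  f7: (p13, p1, p9) → 39.8775
  f8: (p13, p1, p11) → 18.5759
  f9: (p7, p4, p3) → 62.6663
  f10: (p7, p2, p4) → 78.0099
  f11: (p7, p11, p3) → 37.3703
  f12: (p7, p13, p11) → 16.8546
  f13: (p14, p10, p4) → 32.4317
  f14: (p14, p1, p10) → 20.3934
  f15: (p14, p4, p9) → 22.5910
  f16: (p14, p1, p9) → 13.0098
  f17: (p8, p2, p9) → 26.4163
  f18: (p8, p13, p9) → 24.1975
  f19: (p12, p7, p2) → 34.1119
  f20: (p12, p7, p13) → 56.3088
  f21: (p12, p8, p2) → 4.6612
  f22: (p12, p8, p13) → 7.3485
Σ area = 724.561

Euler: V−E+F = 13−33+22 = 2.

facets=22 area=724.561


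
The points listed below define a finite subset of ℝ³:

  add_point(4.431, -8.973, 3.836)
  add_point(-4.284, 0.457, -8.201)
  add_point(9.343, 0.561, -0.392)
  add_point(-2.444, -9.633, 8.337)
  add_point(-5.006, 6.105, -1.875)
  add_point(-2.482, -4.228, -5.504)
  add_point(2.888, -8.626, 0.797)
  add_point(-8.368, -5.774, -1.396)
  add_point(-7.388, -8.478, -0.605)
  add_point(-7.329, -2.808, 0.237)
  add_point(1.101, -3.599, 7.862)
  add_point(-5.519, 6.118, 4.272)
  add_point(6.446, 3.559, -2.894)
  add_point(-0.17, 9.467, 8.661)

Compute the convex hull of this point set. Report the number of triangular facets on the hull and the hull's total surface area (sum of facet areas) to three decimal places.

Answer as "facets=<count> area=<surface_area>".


facets=22 area=842.634

Points on the hull: [0, 1, 2, 3, 4, 5, 6, 7, 8, 10, 11, 12, 13] (13 of 14).

Area of each hull facet:
  f1: (p10, p13, p2) → 79.2749
  f2: (p10, p3, p13) → 27.5740
  f3: (p11, p3, p7) → 80.0089
  f4: (p11, p3, p13) → 62.9573
  f5: (p12, p13, p2) → 35.1884
  f6: (p12, p1, p2) → 24.4218
  f7: (p0, p6, p2) → 19.2759
  f8: (p0, p6, p3) → 14.0245
  f9: (p0, p10, p2) → 42.2705
  f10: (p0, p10, p3) → 24.5662
  f11: (p8, p1, p7) → 11.9749
  f12: (p8, p3, p7) → 13.3657
  f13: (p8, p6, p3) → 42.8419
  f14: (p5, p1, p2) → 38.6436
  f15: (p5, p6, p2) → 52.5077
  f16: (p5, p8, p1) → 19.7334
  f17: (p5, p8, p6) → 36.3071
  f18: (p4, p12, p13) → 68.7413
  f19: (p4, p12, p1) → 47.9547
  f20: (p4, p11, p13) → 20.3648
  f21: (p4, p1, p7) → 42.5984
  f22: (p4, p11, p7) → 38.0379
Σ area = 842.634

Euler characteristic 13−33+22 = 2 ✓


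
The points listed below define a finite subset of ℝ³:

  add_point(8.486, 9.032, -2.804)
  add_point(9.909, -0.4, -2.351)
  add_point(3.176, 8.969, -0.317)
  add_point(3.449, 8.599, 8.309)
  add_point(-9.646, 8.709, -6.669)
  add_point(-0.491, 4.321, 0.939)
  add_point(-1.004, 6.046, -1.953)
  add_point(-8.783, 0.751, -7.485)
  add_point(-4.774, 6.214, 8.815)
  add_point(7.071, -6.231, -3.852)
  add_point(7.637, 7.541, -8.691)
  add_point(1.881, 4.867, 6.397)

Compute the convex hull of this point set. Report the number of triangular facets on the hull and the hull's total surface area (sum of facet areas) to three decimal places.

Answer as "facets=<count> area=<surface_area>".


Points on the hull: [0, 1, 2, 3, 4, 7, 8, 9, 10, 11] (10 of 12).

Triangle areas on the boundary:
  f1: (p10, p0, p4) → 53.4681
  f2: (p10, p0, p1) → 28.8319
  f3: (p3, p8, p4) → 69.1924
  f4: (p3, p0, p1) → 58.2863
  f5: (p7, p10, p4) → 68.9608
  f6: (p7, p8, p4) → 65.8236
  f7: (p2, p0, p4) → 32.8141
  f8: (p2, p3, p4) → 54.5358
  f9: (p2, p3, p0) → 23.2634
  f10: (p11, p3, p8) → 16.1290
  f11: (p9, p10, p1) → 31.1578
  f12: (p9, p7, p10) → 118.1985
  f13: (p9, p7, p8) → 150.3847
  f14: (p9, p11, p8) → 43.9848
  f15: (p9, p3, p1) → 44.6040
  f16: (p9, p11, p3) → 24.0717
Σ area = 883.707

Check V−E+F: 10 − 24 + 16 = 2.

facets=16 area=883.707


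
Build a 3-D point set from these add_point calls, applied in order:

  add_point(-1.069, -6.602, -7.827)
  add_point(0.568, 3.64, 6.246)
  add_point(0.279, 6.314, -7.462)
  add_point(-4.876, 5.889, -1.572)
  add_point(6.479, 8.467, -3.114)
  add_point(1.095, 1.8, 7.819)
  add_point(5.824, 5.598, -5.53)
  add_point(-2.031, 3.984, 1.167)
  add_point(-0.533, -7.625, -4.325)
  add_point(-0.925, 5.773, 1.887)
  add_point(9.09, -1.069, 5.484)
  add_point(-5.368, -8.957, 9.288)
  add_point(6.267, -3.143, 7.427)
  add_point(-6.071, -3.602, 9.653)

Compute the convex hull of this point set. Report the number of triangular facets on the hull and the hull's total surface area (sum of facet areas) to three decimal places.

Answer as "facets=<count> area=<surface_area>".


facets=22 area=811.971

Extreme-point indices: [0, 1, 2, 3, 4, 5, 6, 8, 9, 10, 11, 12, 13] — 13 of 14 on the boundary.

Per-facet area ½‖(b−a)×(c−a)‖:
  f1: (p1, p4, p10) → 56.3510
  f2: (p1, p3, p13) → 50.7806
  f3: (p11, p3, p13) → 32.6654
  f4: (p11, p3, p0) → 120.0102
  f5: (p6, p4, p10) → 24.8248
  f6: (p6, p0, p10) → 92.8013
  f7: (p5, p1, p13) → 10.4051
  f8: (p5, p1, p10) → 10.5171
  f9: (p9, p3, p4) → 23.8068
  f10: (p9, p1, p4) → 22.2098
  f11: (p9, p1, p3) → 8.0741
  f12: (p8, p0, p10) → 22.7815
  f13: (p8, p11, p0) → 13.2744
  f14: (p2, p3, p0) → 50.6575
  f15: (p2, p6, p0) → 38.4208
  f16: (p2, p3, p4) → 30.6419
  f17: (p2, p6, p4) → 10.8200
  f18: (p12, p8, p10) → 28.4974
  f19: (p12, p8, p11) → 84.1934
  f20: (p12, p5, p10) → 14.1212
  f21: (p12, p11, p13) → 33.7740
  f22: (p12, p5, p13) → 32.3427
Σ area = 811.971

Euler: V−E+F = 13−33+22 = 2.


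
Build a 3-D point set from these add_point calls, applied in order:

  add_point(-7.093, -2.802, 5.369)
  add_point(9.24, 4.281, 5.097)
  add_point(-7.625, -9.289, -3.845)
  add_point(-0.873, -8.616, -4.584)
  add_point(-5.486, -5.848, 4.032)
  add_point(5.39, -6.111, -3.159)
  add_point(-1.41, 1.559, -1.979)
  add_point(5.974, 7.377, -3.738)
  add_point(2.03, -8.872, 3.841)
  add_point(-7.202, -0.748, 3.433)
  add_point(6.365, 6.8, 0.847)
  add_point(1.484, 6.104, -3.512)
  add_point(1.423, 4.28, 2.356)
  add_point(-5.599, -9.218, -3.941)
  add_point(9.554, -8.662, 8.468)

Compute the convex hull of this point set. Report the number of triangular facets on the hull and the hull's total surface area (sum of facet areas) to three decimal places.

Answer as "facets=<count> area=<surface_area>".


14 of the 15 inputs are extreme points: [0, 1, 2, 3, 4, 5, 7, 8, 9, 10, 11, 12, 13, 14].

Triangle areas on the boundary:
  f1: (p13, p14, p2) → 13.3059
  f2: (p13, p3, p2) → 0.6129
  f3: (p13, p3, p14) → 34.5703
  f4: (p5, p3, p14) → 39.5108
  f5: (p5, p3, p7) → 42.8317
  f6: (p4, p0, p2) → 13.8020
  f7: (p4, p0, p14) → 26.1969
  f8: (p11, p3, p2) → 49.4486
  f9: (p11, p3, p7) → 31.7460
  f10: (p1, p0, p14) → 110.7809
  f11: (p1, p5, p14) → 75.9264
  f12: (p1, p5, p7) → 63.1060
  f13: (p8, p14, p2) → 6.6031
  f14: (p8, p4, p2) → 35.8309
  f15: (p8, p4, p14) → 22.9024
  f16: (p10, p11, p7) → 10.8346
  f17: (p10, p1, p7) → 7.3473
  f18: (p12, p1, p0) → 37.5495
  f19: (p12, p10, p1) → 16.4149
  f20: (p12, p10, p11) → 16.2711
  f21: (p9, p12, p0) → 12.9702
  f22: (p9, p12, p11) → 29.7962
  f23: (p9, p0, p2) → 15.7679
  f24: (p9, p11, p2) → 73.1097
Σ area = 787.236

Check V−E+F: 14 − 36 + 24 = 2.

facets=24 area=787.236


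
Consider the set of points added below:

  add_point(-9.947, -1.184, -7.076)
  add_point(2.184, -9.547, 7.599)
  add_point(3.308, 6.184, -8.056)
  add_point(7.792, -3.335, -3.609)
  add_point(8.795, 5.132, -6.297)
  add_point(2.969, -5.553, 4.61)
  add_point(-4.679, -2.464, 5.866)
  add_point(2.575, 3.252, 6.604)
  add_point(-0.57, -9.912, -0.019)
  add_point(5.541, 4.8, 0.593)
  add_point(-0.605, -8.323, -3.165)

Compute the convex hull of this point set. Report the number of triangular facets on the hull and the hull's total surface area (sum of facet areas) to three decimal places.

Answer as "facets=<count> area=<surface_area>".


Extreme-point indices: [0, 1, 2, 3, 4, 6, 7, 8, 9, 10] — 10 of 11 on the boundary.

Area of each hull facet:
  f1: (p10, p8, p0) → 18.2526
  f2: (p2, p7, p0) → 111.4175
  f3: (p2, p10, p0) → 87.9140
  f4: (p6, p7, p0) → 61.7740
  f5: (p6, p7, p1) → 46.0851
  f6: (p6, p8, p0) → 68.9949
  f7: (p6, p8, p1) → 37.8214
  f8: (p9, p2, p4) → 22.1738
  f9: (p9, p2, p7) → 20.0610
  f10: (p3, p10, p8) → 16.6283
  f11: (p3, p8, p1) → 45.5124
  f12: (p3, p2, p4) → 25.8641
  f13: (p3, p2, p10) → 55.5296
  f14: (p3, p9, p4) → 31.7969
  f15: (p3, p7, p1) → 76.8988
  f16: (p3, p9, p7) → 30.9566
Σ area = 757.681

Check V−E+F: 10 − 24 + 16 = 2.

facets=16 area=757.681


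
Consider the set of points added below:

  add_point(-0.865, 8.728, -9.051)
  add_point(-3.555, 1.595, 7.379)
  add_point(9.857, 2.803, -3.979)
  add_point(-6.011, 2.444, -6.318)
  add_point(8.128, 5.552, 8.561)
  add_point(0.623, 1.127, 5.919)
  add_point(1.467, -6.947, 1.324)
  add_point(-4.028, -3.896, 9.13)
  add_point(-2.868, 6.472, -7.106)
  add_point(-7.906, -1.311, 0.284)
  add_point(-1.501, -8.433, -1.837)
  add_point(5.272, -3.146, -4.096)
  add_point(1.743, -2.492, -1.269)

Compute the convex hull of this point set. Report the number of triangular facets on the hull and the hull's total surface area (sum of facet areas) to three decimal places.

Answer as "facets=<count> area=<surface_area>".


Points on the hull: [0, 1, 2, 3, 4, 6, 7, 8, 9, 10, 11] (11 of 13).

Per-facet area ½‖(b−a)×(c−a)‖:
  f1: (p7, p10, p9) → 47.4930
  f2: (p6, p7, p10) → 22.0437
  f3: (p3, p10, p9) → 38.3970
  f4: (p3, p0, p10) → 45.7258
  f5: (p11, p0, p2) → 49.2669
  f6: (p11, p0, p10) → 61.2144
  f7: (p11, p6, p2) → 20.8299
  f8: (p11, p6, p10) → 17.4988
  f9: (p8, p3, p9) → 15.3848
  f10: (p8, p3, p0) → 3.8146
  f11: (p4, p0, p2) → 84.6603
  f12: (p4, p6, p2) → 85.9415
  f13: (p4, p6, p7) → 74.2304
  f14: (p1, p8, p0) → 18.5166
  f15: (p1, p4, p0) → 110.4018
  f16: (p1, p8, p9) → 52.1104
  f17: (p1, p7, p9) → 25.3357
  f18: (p1, p4, p7) → 33.5429
Σ area = 806.409

Euler characteristic 11−27+18 = 2 ✓

facets=18 area=806.409


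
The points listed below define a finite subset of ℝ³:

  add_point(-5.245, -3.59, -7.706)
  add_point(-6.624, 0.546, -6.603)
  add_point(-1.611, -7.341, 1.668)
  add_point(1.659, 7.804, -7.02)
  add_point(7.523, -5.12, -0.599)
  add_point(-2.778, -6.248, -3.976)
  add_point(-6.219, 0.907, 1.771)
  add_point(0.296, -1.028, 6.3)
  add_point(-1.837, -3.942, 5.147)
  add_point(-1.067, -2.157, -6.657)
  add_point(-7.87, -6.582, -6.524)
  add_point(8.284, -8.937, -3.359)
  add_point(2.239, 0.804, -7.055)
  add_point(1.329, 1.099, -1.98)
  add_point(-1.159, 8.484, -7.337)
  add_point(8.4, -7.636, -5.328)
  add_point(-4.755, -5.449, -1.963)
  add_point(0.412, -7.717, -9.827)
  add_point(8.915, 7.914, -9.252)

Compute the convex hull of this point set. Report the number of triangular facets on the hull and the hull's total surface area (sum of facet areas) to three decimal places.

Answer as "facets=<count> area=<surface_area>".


facets=24 area=834.800

Hull vertices (14/19): indices [0, 1, 2, 3, 4, 6, 7, 8, 10, 11, 14, 15, 17, 18].

Facet areas (half cross-product norm):
  f1: (p17, p11, p10) → 40.1930
  f2: (p17, p14, p18) → 83.2308
  f3: (p2, p11, p10) → 56.9057
  f4: (p4, p11, p18) → 35.3584
  f5: (p4, p7, p18) → 84.3917
  f6: (p4, p7, p11) → 16.1325
  f7: (p6, p14, p7) → 51.3418
  f8: (p3, p7, p18) → 57.4088
  f9: (p3, p14, p18) → 5.0864
  f10: (p3, p14, p7) → 23.1687
  f11: (p15, p11, p18) → 12.7721
  f12: (p15, p17, p18) → 73.2984
  f13: (p15, p17, p11) → 10.0999
  f14: (p0, p17, p10) → 14.9817
  f15: (p0, p17, p14) → 44.5785
  f16: (p8, p7, p11) → 26.7517
  f17: (p8, p2, p11) → 24.2292
  f18: (p8, p6, p7) → 13.9358
  f19: (p8, p2, p10) → 21.9823
  f20: (p8, p6, p10) → 41.5467
  f21: (p1, p0, p10) → 8.5608
  f22: (p1, p0, p14) → 17.9568
  f23: (p1, p6, p10) → 30.3388
  f24: (p1, p6, p14) → 40.5497
Σ area = 834.800

Euler: V−E+F = 14−36+24 = 2.


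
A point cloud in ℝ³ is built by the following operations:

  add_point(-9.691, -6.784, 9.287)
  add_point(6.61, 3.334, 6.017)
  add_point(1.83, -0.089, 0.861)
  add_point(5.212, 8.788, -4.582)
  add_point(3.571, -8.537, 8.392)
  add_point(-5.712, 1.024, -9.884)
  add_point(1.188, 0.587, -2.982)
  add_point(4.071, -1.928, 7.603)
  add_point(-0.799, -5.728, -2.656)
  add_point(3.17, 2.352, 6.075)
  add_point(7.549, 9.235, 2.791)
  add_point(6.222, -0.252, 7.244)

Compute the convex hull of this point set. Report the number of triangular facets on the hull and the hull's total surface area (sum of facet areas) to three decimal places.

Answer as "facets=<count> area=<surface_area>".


Points on the hull: [0, 1, 3, 4, 5, 8, 9, 10, 11] (9 of 12).

Triangle areas on the boundary:
  f1: (p5, p10, p0) → 202.2196
  f2: (p3, p5, p10) → 44.2484
  f3: (p11, p4, p0) → 57.8134
  f4: (p11, p3, p10) → 38.8856
  f5: (p11, p3, p4) → 49.4373
  f6: (p8, p4, p0) → 77.4332
  f7: (p8, p5, p0) → 78.5820
  f8: (p8, p3, p4) → 94.9522
  f9: (p8, p3, p5) → 77.0886
  f10: (p1, p11, p0) → 28.8308
  f11: (p1, p11, p10) → 2.2306
  f12: (p9, p10, p0) → 28.3269
  f13: (p9, p1, p0) → 10.7984
  f14: (p9, p1, p10) → 11.2407
Σ area = 802.088

Euler characteristic 9−21+14 = 2 ✓

facets=14 area=802.088


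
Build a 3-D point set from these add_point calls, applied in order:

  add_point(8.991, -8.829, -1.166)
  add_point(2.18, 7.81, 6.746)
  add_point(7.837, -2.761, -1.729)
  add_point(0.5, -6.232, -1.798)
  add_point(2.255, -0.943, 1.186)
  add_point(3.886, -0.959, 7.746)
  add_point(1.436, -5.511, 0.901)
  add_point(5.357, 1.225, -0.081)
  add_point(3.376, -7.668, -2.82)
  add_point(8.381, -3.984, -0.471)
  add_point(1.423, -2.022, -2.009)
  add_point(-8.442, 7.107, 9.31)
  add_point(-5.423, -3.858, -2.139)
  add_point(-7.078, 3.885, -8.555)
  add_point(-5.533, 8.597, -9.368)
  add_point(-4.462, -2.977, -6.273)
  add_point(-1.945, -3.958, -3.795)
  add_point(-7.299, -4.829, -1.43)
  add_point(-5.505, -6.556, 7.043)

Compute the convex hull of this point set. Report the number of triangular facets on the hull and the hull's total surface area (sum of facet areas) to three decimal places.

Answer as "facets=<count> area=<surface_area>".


13 of the 19 inputs are extreme points: [0, 1, 2, 5, 7, 8, 9, 11, 13, 14, 15, 17, 18].

Facet areas (half cross-product norm):
  f1: (p1, p14, p11) → 95.8310
  f2: (p5, p1, p11) → 48.9898
  f3: (p2, p14, p0) → 39.4505
  f4: (p15, p14, p0) → 79.5619
  f5: (p18, p5, p0) → 70.8641
  f6: (p18, p17, p11) → 62.3294
  f7: (p18, p5, p11) → 73.3260
  f8: (p7, p1, p14) → 79.9148
  f9: (p7, p2, p14) → 34.3799
  f10: (p7, p2, p1) → 10.2212
  f11: (p9, p5, p1) → 42.2883
  f12: (p9, p2, p1) → 13.2177
  f13: (p9, p5, p0) → 21.3475
  f14: (p9, p2, p0) → 3.6440
  f15: (p8, p15, p0) → 9.3882
  f16: (p8, p15, p17) → 28.8151
  f17: (p8, p18, p0) → 35.7175
  f18: (p8, p18, p17) → 48.7758
  f19: (p13, p15, p14) → 12.0875
  f20: (p13, p15, p17) → 21.2069
  f21: (p13, p14, p11) → 45.7331
  f22: (p13, p17, p11) → 89.5845
Σ area = 966.675

Check V−E+F: 13 − 33 + 22 = 2.

facets=22 area=966.675


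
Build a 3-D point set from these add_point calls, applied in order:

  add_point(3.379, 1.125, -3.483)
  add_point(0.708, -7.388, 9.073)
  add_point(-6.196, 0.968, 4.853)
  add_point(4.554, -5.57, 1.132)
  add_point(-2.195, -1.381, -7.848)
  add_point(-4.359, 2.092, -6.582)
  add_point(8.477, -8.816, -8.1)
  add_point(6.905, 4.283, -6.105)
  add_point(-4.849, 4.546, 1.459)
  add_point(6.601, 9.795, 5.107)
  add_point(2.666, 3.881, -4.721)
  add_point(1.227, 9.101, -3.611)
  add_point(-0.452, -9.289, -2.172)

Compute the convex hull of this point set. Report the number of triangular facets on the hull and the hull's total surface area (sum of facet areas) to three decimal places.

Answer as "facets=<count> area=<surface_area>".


facets=16 area=883.395

10 of the 13 inputs are extreme points: [1, 2, 4, 5, 6, 7, 8, 9, 11, 12].

Area of each hull facet:
  f1: (p1, p9, p2) → 90.0856
  f2: (p1, p9, p6) → 169.9572
  f3: (p8, p9, p2) → 31.6944
  f4: (p8, p5, p2) → 19.2745
  f5: (p7, p9, p6) → 68.5057
  f6: (p12, p1, p6) → 54.8968
  f7: (p12, p1, p2) → 63.6648
  f8: (p12, p5, p2) → 69.0955
  f9: (p11, p7, p9) → 40.2141
  f10: (p11, p7, p5) → 36.7729
  f11: (p11, p8, p9) → 46.6745
  f12: (p11, p8, p5) → 34.8282
  f13: (p4, p12, p6) → 51.9103
  f14: (p4, p12, p5) → 17.4341
  f15: (p4, p7, p6) → 65.1544
  f16: (p4, p7, p5) → 23.2320
Σ area = 883.395

Check V−E+F: 10 − 24 + 16 = 2.


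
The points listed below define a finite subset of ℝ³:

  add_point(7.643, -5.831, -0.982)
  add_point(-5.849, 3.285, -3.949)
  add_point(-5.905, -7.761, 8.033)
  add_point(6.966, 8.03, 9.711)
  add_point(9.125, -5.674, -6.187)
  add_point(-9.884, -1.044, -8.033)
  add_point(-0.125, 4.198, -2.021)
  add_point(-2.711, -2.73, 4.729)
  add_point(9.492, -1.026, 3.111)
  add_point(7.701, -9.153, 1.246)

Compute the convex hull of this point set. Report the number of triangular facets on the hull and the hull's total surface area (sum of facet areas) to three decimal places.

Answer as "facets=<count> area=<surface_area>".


facets=12 area=884.097

Points on the hull: [1, 2, 3, 4, 5, 6, 8, 9] (8 of 10).

Per-facet area ½‖(b−a)×(c−a)‖:
  f1: (p9, p3, p8) → 27.2681
  f2: (p2, p9, p5) → 134.4501
  f3: (p2, p9, p3) → 139.0263
  f4: (p4, p3, p8) → 30.6726
  f5: (p4, p9, p5) → 81.8326
  f6: (p4, p9, p8) → 34.4914
  f7: (p6, p4, p5) → 88.9523
  f8: (p6, p4, p3) → 100.1890
  f9: (p1, p6, p5) → 13.3192
  f10: (p1, p6, p3) → 27.8857
  f11: (p1, p2, p5) → 58.5878
  f12: (p1, p2, p3) → 147.4216
Σ area = 884.097

Check V−E+F: 8 − 18 + 12 = 2.


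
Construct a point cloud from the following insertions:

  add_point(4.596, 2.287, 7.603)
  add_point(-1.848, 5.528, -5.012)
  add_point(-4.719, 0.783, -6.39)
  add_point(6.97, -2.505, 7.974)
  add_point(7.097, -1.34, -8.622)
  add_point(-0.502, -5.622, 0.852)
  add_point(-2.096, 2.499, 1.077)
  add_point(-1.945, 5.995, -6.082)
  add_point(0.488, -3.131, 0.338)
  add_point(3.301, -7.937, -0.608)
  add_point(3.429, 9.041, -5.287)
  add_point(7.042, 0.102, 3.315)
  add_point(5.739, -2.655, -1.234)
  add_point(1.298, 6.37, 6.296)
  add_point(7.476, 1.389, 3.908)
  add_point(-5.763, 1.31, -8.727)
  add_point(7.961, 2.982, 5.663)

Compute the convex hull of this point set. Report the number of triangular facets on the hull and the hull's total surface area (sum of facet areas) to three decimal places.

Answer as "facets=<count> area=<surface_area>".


facets=18 area=662.523

Points on the hull: [0, 3, 4, 5, 6, 7, 9, 10, 13, 15, 16] (11 of 17).

Area of each hull facet:
  f1: (p4, p9, p15) → 70.9422
  f2: (p4, p10, p15) → 65.7505
  f3: (p4, p10, p16) → 73.4769
  f4: (p13, p10, p16) → 44.8648
  f5: (p6, p13, p15) → 18.1029
  f6: (p3, p4, p16) → 44.9176
  f7: (p3, p4, p9) → 58.9151
  f8: (p7, p10, p15) → 9.0453
  f9: (p7, p13, p15) → 35.1231
  f10: (p7, p13, p10) → 37.2473
  f11: (p0, p13, p16) → 10.2803
  f12: (p0, p3, p16) → 10.3913
  f13: (p0, p3, p13) → 3.9819
  f14: (p5, p3, p9) → 24.6772
  f15: (p5, p6, p13) → 27.1280
  f16: (p5, p3, p13) → 55.9347
  f17: (p5, p9, p15) → 28.2396
  f18: (p5, p6, p15) → 43.5044
Σ area = 662.523

Euler characteristic 11−27+18 = 2 ✓


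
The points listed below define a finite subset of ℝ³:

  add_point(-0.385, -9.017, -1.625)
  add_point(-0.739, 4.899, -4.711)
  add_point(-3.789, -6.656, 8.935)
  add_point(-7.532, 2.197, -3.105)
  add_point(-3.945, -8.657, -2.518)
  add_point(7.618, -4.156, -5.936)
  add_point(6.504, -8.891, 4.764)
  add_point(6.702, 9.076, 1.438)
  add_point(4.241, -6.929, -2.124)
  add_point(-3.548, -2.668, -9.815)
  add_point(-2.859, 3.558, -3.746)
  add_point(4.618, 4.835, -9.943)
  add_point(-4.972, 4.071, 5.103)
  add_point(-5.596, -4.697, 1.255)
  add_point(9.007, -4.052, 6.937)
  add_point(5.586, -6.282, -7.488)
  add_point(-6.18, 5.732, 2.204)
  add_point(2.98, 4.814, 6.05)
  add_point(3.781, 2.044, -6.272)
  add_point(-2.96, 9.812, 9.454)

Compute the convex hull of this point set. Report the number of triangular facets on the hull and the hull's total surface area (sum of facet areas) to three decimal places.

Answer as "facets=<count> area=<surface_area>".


Points on the hull: [0, 1, 2, 3, 4, 5, 6, 7, 9, 11, 13, 14, 15, 16, 19] (15 of 20).

Per-facet area ½‖(b−a)×(c−a)‖:
  f1: (p2, p19, p14) → 105.7614
  f2: (p1, p11, p3) → 16.9609
  f3: (p7, p19, p14) → 90.4596
  f4: (p7, p11, p19) → 68.0228
  f5: (p16, p2, p3) → 46.5546
  f6: (p16, p2, p19) → 63.7122
  f7: (p16, p1, p3) → 23.8609
  f8: (p16, p11, p19) → 66.7834
  f9: (p16, p1, p11) → 5.1433
  f10: (p5, p15, p11) → 16.7682
  f11: (p5, p7, p14) → 85.9947
  f12: (p5, p7, p11) → 63.0324
  f13: (p6, p2, p14) → 33.0930
  f14: (p6, p5, p14) → 34.4485
  f15: (p6, p5, p15) → 19.4251
  f16: (p9, p11, p3) → 50.9690
  f17: (p9, p15, p11) → 50.7653
  f18: (p4, p6, p2) → 60.8013
  f19: (p4, p9, p15) → 44.3635
  f20: (p4, p9, p3) → 42.1039
  f21: (p0, p6, p15) → 41.3137
  f22: (p0, p4, p15) → 14.3880
  f23: (p0, p4, p6) → 8.5106
  f24: (p13, p2, p3) → 22.8895
  f25: (p13, p4, p3) → 22.8965
  f26: (p13, p4, p2) → 21.3581
Σ area = 1120.380

Euler: V−E+F = 15−39+26 = 2.

facets=26 area=1120.380


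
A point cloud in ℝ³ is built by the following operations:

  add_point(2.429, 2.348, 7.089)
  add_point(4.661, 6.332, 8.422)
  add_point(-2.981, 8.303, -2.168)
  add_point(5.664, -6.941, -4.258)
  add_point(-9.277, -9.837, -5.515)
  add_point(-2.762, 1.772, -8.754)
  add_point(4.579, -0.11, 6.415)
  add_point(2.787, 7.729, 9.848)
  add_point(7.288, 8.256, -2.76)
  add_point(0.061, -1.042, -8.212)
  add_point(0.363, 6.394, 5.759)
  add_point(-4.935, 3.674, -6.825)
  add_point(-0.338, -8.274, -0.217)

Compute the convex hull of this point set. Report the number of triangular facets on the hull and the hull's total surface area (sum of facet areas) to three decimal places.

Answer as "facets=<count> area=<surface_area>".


Hull vertices (13/13): indices [0, 1, 2, 3, 4, 5, 6, 7, 8, 9, 10, 11, 12].

Triangle areas on the boundary:
  f1: (p7, p2, p8) → 63.4674
  f2: (p10, p2, p4) → 85.6399
  f3: (p10, p7, p4) → 29.4982
  f4: (p10, p7, p2) → 10.6243
  f5: (p12, p3, p4) → 34.6362
  f6: (p6, p3, p8) → 77.8034
  f7: (p6, p12, p3) → 42.1681
  f8: (p11, p2, p8) → 34.1822
  f9: (p11, p5, p8) → 23.2071
  f10: (p11, p2, p4) → 36.4608
  f11: (p11, p5, p4) → 23.7751
  f12: (p9, p3, p8) → 58.5836
  f13: (p9, p5, p8) → 26.0635
  f14: (p9, p3, p4) → 59.0659
  f15: (p9, p5, p4) → 26.3647
  f16: (p1, p7, p8) → 13.0991
  f17: (p1, p6, p8) → 38.9858
  f18: (p1, p6, p7) → 7.1466
  f19: (p0, p6, p7) → 7.1246
  f20: (p0, p6, p12) → 18.0546
  f21: (p0, p7, p4) → 36.6711
  f22: (p0, p12, p4) → 56.5471
Σ area = 809.169

Check V−E+F: 13 − 33 + 22 = 2.

facets=22 area=809.169


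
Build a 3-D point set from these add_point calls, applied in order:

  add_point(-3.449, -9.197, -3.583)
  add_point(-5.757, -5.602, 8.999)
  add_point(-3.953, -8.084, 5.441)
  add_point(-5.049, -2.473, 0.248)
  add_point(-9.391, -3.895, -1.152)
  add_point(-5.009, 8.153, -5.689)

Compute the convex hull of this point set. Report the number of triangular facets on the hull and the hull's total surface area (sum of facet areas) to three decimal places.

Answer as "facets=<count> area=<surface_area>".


facets=6 area=307.889

Extreme-point indices: [0, 1, 2, 4, 5] — 5 of 6 on the boundary.

Triangle areas on the boundary:
  f1: (p5, p0, p4) → 55.0063
  f2: (p1, p5, p4) → 69.7636
  f3: (p2, p0, p4) → 34.6352
  f4: (p2, p1, p4) → 22.2995
  f5: (p2, p5, p0) → 79.8918
  f6: (p2, p1, p5) → 46.2923
Σ area = 307.889

Euler: V−E+F = 5−9+6 = 2.


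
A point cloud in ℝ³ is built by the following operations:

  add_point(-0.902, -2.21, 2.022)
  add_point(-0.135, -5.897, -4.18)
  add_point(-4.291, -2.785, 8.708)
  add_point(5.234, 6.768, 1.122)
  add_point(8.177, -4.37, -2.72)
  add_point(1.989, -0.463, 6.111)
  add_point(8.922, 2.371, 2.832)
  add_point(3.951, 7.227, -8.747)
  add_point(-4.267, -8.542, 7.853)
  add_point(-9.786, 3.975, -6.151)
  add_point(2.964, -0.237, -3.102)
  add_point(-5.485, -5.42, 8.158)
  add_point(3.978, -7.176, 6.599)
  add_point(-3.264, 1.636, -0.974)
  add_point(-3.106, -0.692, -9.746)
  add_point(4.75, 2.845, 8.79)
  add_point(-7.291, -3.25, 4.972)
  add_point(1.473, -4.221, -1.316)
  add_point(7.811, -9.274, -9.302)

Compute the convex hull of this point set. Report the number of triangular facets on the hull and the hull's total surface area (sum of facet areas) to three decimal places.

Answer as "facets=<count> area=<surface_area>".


Points on the hull: [1, 2, 3, 4, 6, 7, 8, 9, 11, 12, 14, 15, 16, 18] (14 of 19).

Area of each hull facet:
  f1: (p7, p18, p6) → 104.6417
  f2: (p3, p7, p9) → 71.3412
  f3: (p3, p7, p6) → 27.3905
  f4: (p14, p7, p9) → 47.3312
  f5: (p14, p7, p18) → 73.8579
  f6: (p14, p8, p9) → 84.2354
  f7: (p12, p8, p18) → 65.2912
  f8: (p16, p8, p9) → 23.5682
  f9: (p15, p3, p6) → 21.5179
  f10: (p15, p12, p6) → 36.7735
  f11: (p15, p12, p8) → 42.5963
  f12: (p15, p3, p9) → 70.5293
  f13: (p1, p8, p18) → 49.2483
  f14: (p1, p14, p18) → 40.5626
  f15: (p1, p14, p8) → 40.6481
  f16: (p4, p18, p6) → 8.7108
  f17: (p4, p12, p6) → 44.0140
  f18: (p4, p12, p18) → 36.9612
  f19: (p2, p15, p8) → 26.4661
  f20: (p2, p16, p9) → 23.0993
  f21: (p2, p15, p9) → 91.5038
  f22: (p11, p16, p8) → 5.9403
  f23: (p11, p2, p8) → 3.5365
  f24: (p11, p2, p16) → 6.2020
Σ area = 1045.967

Euler: V−E+F = 14−36+24 = 2.

facets=24 area=1045.967
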